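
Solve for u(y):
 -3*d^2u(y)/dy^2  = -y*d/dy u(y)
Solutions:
 u(y) = C1 + C2*erfi(sqrt(6)*y/6)


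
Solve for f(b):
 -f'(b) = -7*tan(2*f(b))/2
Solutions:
 f(b) = -asin(C1*exp(7*b))/2 + pi/2
 f(b) = asin(C1*exp(7*b))/2


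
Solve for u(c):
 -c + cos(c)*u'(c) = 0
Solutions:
 u(c) = C1 + Integral(c/cos(c), c)


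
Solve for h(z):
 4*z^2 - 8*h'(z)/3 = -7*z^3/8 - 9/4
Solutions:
 h(z) = C1 + 21*z^4/256 + z^3/2 + 27*z/32


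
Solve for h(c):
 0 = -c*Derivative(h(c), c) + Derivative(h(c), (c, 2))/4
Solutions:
 h(c) = C1 + C2*erfi(sqrt(2)*c)


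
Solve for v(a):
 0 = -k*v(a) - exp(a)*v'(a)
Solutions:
 v(a) = C1*exp(k*exp(-a))


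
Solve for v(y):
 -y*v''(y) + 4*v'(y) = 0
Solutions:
 v(y) = C1 + C2*y^5


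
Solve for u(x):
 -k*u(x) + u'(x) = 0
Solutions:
 u(x) = C1*exp(k*x)


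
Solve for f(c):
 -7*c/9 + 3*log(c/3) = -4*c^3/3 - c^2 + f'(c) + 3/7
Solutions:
 f(c) = C1 + c^4/3 + c^3/3 - 7*c^2/18 + 3*c*log(c) - 24*c/7 - 3*c*log(3)


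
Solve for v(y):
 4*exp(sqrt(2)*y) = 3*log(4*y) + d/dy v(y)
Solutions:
 v(y) = C1 - 3*y*log(y) + 3*y*(1 - 2*log(2)) + 2*sqrt(2)*exp(sqrt(2)*y)


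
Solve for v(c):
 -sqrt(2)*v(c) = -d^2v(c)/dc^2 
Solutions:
 v(c) = C1*exp(-2^(1/4)*c) + C2*exp(2^(1/4)*c)


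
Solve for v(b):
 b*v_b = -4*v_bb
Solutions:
 v(b) = C1 + C2*erf(sqrt(2)*b/4)


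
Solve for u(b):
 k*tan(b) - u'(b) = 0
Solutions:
 u(b) = C1 - k*log(cos(b))


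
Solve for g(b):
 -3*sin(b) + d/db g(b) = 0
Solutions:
 g(b) = C1 - 3*cos(b)


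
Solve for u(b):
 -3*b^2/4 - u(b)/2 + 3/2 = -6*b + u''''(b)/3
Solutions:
 u(b) = -3*b^2/2 + 12*b + (C1*sin(6^(1/4)*b/2) + C2*cos(6^(1/4)*b/2))*exp(-6^(1/4)*b/2) + (C3*sin(6^(1/4)*b/2) + C4*cos(6^(1/4)*b/2))*exp(6^(1/4)*b/2) + 3


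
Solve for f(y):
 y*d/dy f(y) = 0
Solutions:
 f(y) = C1


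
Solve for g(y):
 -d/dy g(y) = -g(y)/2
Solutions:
 g(y) = C1*exp(y/2)


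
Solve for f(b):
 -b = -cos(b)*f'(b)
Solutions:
 f(b) = C1 + Integral(b/cos(b), b)


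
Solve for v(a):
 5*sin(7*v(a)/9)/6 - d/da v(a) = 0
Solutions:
 -5*a/6 + 9*log(cos(7*v(a)/9) - 1)/14 - 9*log(cos(7*v(a)/9) + 1)/14 = C1


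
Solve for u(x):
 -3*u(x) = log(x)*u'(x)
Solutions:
 u(x) = C1*exp(-3*li(x))


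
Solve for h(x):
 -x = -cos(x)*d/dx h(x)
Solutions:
 h(x) = C1 + Integral(x/cos(x), x)


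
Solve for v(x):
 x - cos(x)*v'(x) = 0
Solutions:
 v(x) = C1 + Integral(x/cos(x), x)


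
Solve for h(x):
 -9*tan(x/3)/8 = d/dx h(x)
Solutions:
 h(x) = C1 + 27*log(cos(x/3))/8


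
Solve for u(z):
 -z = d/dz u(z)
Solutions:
 u(z) = C1 - z^2/2


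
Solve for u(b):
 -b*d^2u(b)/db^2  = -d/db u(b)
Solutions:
 u(b) = C1 + C2*b^2


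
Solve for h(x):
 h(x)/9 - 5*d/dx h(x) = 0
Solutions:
 h(x) = C1*exp(x/45)


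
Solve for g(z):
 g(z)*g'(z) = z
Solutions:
 g(z) = -sqrt(C1 + z^2)
 g(z) = sqrt(C1 + z^2)


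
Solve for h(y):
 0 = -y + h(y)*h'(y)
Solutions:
 h(y) = -sqrt(C1 + y^2)
 h(y) = sqrt(C1 + y^2)


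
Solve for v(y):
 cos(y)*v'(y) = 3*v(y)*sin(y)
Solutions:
 v(y) = C1/cos(y)^3


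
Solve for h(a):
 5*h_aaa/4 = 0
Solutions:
 h(a) = C1 + C2*a + C3*a^2


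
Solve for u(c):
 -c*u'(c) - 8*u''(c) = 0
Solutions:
 u(c) = C1 + C2*erf(c/4)


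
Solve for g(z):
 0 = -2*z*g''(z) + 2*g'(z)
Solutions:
 g(z) = C1 + C2*z^2


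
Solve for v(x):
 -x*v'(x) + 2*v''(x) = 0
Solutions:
 v(x) = C1 + C2*erfi(x/2)


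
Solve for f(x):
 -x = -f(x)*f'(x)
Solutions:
 f(x) = -sqrt(C1 + x^2)
 f(x) = sqrt(C1 + x^2)


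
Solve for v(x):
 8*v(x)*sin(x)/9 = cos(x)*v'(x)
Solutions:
 v(x) = C1/cos(x)^(8/9)


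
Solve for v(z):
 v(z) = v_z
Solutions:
 v(z) = C1*exp(z)


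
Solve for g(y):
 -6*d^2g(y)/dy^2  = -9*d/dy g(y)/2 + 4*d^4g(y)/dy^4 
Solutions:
 g(y) = C1 + C2*exp(2^(1/3)*y*(-2^(1/3)*(9 + sqrt(113))^(1/3) + 4/(9 + sqrt(113))^(1/3))/8)*sin(2^(1/3)*sqrt(3)*y*(4/(9 + sqrt(113))^(1/3) + 2^(1/3)*(9 + sqrt(113))^(1/3))/8) + C3*exp(2^(1/3)*y*(-2^(1/3)*(9 + sqrt(113))^(1/3) + 4/(9 + sqrt(113))^(1/3))/8)*cos(2^(1/3)*sqrt(3)*y*(4/(9 + sqrt(113))^(1/3) + 2^(1/3)*(9 + sqrt(113))^(1/3))/8) + C4*exp(2^(1/3)*y*(-1/(9 + sqrt(113))^(1/3) + 2^(1/3)*(9 + sqrt(113))^(1/3)/4))


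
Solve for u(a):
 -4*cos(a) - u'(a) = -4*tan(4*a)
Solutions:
 u(a) = C1 - log(cos(4*a)) - 4*sin(a)


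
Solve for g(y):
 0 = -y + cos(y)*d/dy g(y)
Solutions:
 g(y) = C1 + Integral(y/cos(y), y)


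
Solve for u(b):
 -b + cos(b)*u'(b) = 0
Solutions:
 u(b) = C1 + Integral(b/cos(b), b)


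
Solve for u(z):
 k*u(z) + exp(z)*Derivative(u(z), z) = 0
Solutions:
 u(z) = C1*exp(k*exp(-z))


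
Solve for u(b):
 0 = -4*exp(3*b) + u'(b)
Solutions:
 u(b) = C1 + 4*exp(3*b)/3


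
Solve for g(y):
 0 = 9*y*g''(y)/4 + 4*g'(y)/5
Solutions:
 g(y) = C1 + C2*y^(29/45)


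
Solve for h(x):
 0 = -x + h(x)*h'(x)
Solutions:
 h(x) = -sqrt(C1 + x^2)
 h(x) = sqrt(C1 + x^2)


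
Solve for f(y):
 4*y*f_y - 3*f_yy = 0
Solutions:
 f(y) = C1 + C2*erfi(sqrt(6)*y/3)


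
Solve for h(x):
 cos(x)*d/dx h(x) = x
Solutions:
 h(x) = C1 + Integral(x/cos(x), x)


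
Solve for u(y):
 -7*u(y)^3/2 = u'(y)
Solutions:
 u(y) = -sqrt(-1/(C1 - 7*y))
 u(y) = sqrt(-1/(C1 - 7*y))


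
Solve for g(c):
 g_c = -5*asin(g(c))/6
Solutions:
 Integral(1/asin(_y), (_y, g(c))) = C1 - 5*c/6


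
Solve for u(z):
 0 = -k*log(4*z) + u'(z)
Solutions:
 u(z) = C1 + k*z*log(z) - k*z + k*z*log(4)


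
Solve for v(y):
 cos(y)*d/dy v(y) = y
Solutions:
 v(y) = C1 + Integral(y/cos(y), y)


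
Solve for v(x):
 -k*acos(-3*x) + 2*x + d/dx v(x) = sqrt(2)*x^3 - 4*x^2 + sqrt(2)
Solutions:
 v(x) = C1 + k*(x*acos(-3*x) + sqrt(1 - 9*x^2)/3) + sqrt(2)*x^4/4 - 4*x^3/3 - x^2 + sqrt(2)*x


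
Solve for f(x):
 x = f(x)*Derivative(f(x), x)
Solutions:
 f(x) = -sqrt(C1 + x^2)
 f(x) = sqrt(C1 + x^2)


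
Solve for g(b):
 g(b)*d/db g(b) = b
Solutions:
 g(b) = -sqrt(C1 + b^2)
 g(b) = sqrt(C1 + b^2)


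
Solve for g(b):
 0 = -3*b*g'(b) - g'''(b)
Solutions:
 g(b) = C1 + Integral(C2*airyai(-3^(1/3)*b) + C3*airybi(-3^(1/3)*b), b)


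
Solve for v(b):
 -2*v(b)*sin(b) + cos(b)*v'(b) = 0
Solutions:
 v(b) = C1/cos(b)^2


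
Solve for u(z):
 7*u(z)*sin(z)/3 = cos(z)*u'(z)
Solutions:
 u(z) = C1/cos(z)^(7/3)


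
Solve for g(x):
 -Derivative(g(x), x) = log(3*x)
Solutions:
 g(x) = C1 - x*log(x) - x*log(3) + x


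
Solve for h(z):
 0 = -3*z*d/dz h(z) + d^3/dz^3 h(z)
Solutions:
 h(z) = C1 + Integral(C2*airyai(3^(1/3)*z) + C3*airybi(3^(1/3)*z), z)


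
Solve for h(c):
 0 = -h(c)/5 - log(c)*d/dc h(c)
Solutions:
 h(c) = C1*exp(-li(c)/5)


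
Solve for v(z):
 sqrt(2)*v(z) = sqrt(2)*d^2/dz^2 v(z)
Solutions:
 v(z) = C1*exp(-z) + C2*exp(z)


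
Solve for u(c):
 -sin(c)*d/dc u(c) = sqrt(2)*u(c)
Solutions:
 u(c) = C1*(cos(c) + 1)^(sqrt(2)/2)/(cos(c) - 1)^(sqrt(2)/2)


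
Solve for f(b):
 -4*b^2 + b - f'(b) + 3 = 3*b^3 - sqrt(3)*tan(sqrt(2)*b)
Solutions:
 f(b) = C1 - 3*b^4/4 - 4*b^3/3 + b^2/2 + 3*b - sqrt(6)*log(cos(sqrt(2)*b))/2


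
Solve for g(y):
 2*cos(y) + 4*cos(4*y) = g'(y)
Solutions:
 g(y) = C1 + 2*sin(y) + sin(4*y)


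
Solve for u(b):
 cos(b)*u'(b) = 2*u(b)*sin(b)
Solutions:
 u(b) = C1/cos(b)^2


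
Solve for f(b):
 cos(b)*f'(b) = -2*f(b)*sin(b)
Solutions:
 f(b) = C1*cos(b)^2


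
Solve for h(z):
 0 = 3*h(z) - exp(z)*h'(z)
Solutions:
 h(z) = C1*exp(-3*exp(-z))


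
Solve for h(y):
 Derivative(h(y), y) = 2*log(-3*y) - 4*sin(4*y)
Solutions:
 h(y) = C1 + 2*y*log(-y) - 2*y + 2*y*log(3) + cos(4*y)


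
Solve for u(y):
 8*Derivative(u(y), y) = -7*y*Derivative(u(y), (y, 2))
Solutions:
 u(y) = C1 + C2/y^(1/7)


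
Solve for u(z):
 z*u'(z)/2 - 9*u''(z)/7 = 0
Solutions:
 u(z) = C1 + C2*erfi(sqrt(7)*z/6)


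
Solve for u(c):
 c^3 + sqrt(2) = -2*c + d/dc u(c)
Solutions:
 u(c) = C1 + c^4/4 + c^2 + sqrt(2)*c


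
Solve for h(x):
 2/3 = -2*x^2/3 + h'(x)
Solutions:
 h(x) = C1 + 2*x^3/9 + 2*x/3


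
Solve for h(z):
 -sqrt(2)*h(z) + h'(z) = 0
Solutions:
 h(z) = C1*exp(sqrt(2)*z)


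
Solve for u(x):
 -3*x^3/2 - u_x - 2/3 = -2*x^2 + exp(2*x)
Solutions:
 u(x) = C1 - 3*x^4/8 + 2*x^3/3 - 2*x/3 - exp(2*x)/2


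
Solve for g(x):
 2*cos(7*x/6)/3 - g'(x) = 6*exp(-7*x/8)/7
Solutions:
 g(x) = C1 + 4*sin(7*x/6)/7 + 48*exp(-7*x/8)/49


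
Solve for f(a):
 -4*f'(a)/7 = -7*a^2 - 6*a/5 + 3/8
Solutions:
 f(a) = C1 + 49*a^3/12 + 21*a^2/20 - 21*a/32


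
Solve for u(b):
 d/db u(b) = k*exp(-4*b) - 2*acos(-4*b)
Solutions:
 u(b) = C1 - 2*b*acos(-4*b) - k*exp(-4*b)/4 - sqrt(1 - 16*b^2)/2


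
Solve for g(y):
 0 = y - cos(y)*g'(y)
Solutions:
 g(y) = C1 + Integral(y/cos(y), y)


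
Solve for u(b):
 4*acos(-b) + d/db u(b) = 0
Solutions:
 u(b) = C1 - 4*b*acos(-b) - 4*sqrt(1 - b^2)


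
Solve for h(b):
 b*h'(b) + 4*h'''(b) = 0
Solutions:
 h(b) = C1 + Integral(C2*airyai(-2^(1/3)*b/2) + C3*airybi(-2^(1/3)*b/2), b)


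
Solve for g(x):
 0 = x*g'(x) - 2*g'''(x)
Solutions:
 g(x) = C1 + Integral(C2*airyai(2^(2/3)*x/2) + C3*airybi(2^(2/3)*x/2), x)


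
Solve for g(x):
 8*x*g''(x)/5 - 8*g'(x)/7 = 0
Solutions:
 g(x) = C1 + C2*x^(12/7)


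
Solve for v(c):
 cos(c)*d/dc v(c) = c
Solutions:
 v(c) = C1 + Integral(c/cos(c), c)


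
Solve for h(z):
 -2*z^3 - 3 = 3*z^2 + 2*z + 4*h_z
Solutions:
 h(z) = C1 - z^4/8 - z^3/4 - z^2/4 - 3*z/4


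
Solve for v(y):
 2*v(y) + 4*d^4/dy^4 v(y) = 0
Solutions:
 v(y) = (C1*sin(2^(1/4)*y/2) + C2*cos(2^(1/4)*y/2))*exp(-2^(1/4)*y/2) + (C3*sin(2^(1/4)*y/2) + C4*cos(2^(1/4)*y/2))*exp(2^(1/4)*y/2)


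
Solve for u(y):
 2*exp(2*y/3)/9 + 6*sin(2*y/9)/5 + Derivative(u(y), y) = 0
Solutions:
 u(y) = C1 - exp(2*y/3)/3 + 27*cos(2*y/9)/5


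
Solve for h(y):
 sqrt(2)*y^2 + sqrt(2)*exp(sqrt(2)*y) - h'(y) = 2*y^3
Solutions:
 h(y) = C1 - y^4/2 + sqrt(2)*y^3/3 + exp(sqrt(2)*y)


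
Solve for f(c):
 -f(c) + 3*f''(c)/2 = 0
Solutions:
 f(c) = C1*exp(-sqrt(6)*c/3) + C2*exp(sqrt(6)*c/3)


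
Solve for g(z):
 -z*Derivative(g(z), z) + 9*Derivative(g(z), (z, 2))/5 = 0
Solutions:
 g(z) = C1 + C2*erfi(sqrt(10)*z/6)


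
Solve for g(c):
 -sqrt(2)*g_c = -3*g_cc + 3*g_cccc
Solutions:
 g(c) = C1 + C2*exp(2^(1/6)*3^(1/3)*c*(2*3^(1/3)/(sqrt(3) + 3)^(1/3) + 2^(2/3)*(sqrt(3) + 3)^(1/3))/12)*sin(6^(1/6)*c*(-6^(2/3)*(sqrt(3) + 3)^(1/3) + 6/(sqrt(3) + 3)^(1/3))/12) + C3*exp(2^(1/6)*3^(1/3)*c*(2*3^(1/3)/(sqrt(3) + 3)^(1/3) + 2^(2/3)*(sqrt(3) + 3)^(1/3))/12)*cos(6^(1/6)*c*(-6^(2/3)*(sqrt(3) + 3)^(1/3) + 6/(sqrt(3) + 3)^(1/3))/12) + C4*exp(-2^(1/6)*3^(1/3)*c*(2*3^(1/3)/(sqrt(3) + 3)^(1/3) + 2^(2/3)*(sqrt(3) + 3)^(1/3))/6)


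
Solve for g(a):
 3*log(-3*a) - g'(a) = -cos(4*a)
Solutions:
 g(a) = C1 + 3*a*log(-a) - 3*a + 3*a*log(3) + sin(4*a)/4


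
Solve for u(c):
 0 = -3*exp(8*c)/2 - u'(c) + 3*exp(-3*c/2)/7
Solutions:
 u(c) = C1 - 3*exp(8*c)/16 - 2*exp(-3*c/2)/7


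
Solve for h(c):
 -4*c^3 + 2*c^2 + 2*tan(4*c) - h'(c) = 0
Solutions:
 h(c) = C1 - c^4 + 2*c^3/3 - log(cos(4*c))/2


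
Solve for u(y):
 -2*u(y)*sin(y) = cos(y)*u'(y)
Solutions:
 u(y) = C1*cos(y)^2


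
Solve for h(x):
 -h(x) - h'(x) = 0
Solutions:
 h(x) = C1*exp(-x)


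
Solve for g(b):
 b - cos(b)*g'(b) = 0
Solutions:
 g(b) = C1 + Integral(b/cos(b), b)


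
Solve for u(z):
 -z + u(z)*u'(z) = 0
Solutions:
 u(z) = -sqrt(C1 + z^2)
 u(z) = sqrt(C1 + z^2)


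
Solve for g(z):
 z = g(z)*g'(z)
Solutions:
 g(z) = -sqrt(C1 + z^2)
 g(z) = sqrt(C1 + z^2)


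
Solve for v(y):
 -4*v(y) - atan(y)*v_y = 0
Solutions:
 v(y) = C1*exp(-4*Integral(1/atan(y), y))


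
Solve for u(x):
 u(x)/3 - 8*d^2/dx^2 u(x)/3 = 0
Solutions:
 u(x) = C1*exp(-sqrt(2)*x/4) + C2*exp(sqrt(2)*x/4)


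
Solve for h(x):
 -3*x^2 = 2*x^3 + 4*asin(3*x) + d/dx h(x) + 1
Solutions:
 h(x) = C1 - x^4/2 - x^3 - 4*x*asin(3*x) - x - 4*sqrt(1 - 9*x^2)/3


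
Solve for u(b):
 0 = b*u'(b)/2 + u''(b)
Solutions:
 u(b) = C1 + C2*erf(b/2)


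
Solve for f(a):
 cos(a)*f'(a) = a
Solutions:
 f(a) = C1 + Integral(a/cos(a), a)


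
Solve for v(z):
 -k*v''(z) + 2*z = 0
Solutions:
 v(z) = C1 + C2*z + z^3/(3*k)


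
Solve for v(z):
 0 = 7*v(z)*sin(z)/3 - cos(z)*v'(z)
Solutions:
 v(z) = C1/cos(z)^(7/3)


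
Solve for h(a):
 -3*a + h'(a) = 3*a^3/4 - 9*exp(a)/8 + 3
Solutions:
 h(a) = C1 + 3*a^4/16 + 3*a^2/2 + 3*a - 9*exp(a)/8


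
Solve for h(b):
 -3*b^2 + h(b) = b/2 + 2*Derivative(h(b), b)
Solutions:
 h(b) = C1*exp(b/2) + 3*b^2 + 25*b/2 + 25


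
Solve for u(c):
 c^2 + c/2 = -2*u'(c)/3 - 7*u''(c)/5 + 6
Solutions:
 u(c) = C1 + C2*exp(-10*c/21) - c^3/2 + 111*c^2/40 - 531*c/200


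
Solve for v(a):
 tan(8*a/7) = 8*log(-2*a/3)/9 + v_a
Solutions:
 v(a) = C1 - 8*a*log(-a)/9 - 8*a*log(2)/9 + 8*a/9 + 8*a*log(3)/9 - 7*log(cos(8*a/7))/8


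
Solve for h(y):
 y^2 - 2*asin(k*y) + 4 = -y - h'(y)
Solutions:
 h(y) = C1 - y^3/3 - y^2/2 - 4*y + 2*Piecewise((y*asin(k*y) + sqrt(-k^2*y^2 + 1)/k, Ne(k, 0)), (0, True))


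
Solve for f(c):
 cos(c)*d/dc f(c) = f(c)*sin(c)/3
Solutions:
 f(c) = C1/cos(c)^(1/3)


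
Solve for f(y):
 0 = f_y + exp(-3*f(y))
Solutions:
 f(y) = log(C1 - 3*y)/3
 f(y) = log((-3^(1/3) - 3^(5/6)*I)*(C1 - y)^(1/3)/2)
 f(y) = log((-3^(1/3) + 3^(5/6)*I)*(C1 - y)^(1/3)/2)


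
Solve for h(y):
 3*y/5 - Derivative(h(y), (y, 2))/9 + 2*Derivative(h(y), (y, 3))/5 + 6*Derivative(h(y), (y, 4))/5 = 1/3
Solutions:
 h(y) = C1 + C2*y + C3*exp(y*(-3 + sqrt(39))/18) + C4*exp(-y*(3 + sqrt(39))/18) + 9*y^3/10 + 411*y^2/50


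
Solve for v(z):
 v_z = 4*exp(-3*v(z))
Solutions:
 v(z) = log(C1 + 12*z)/3
 v(z) = log((-3^(1/3) - 3^(5/6)*I)*(C1 + 4*z)^(1/3)/2)
 v(z) = log((-3^(1/3) + 3^(5/6)*I)*(C1 + 4*z)^(1/3)/2)


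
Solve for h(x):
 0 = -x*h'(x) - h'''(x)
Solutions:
 h(x) = C1 + Integral(C2*airyai(-x) + C3*airybi(-x), x)


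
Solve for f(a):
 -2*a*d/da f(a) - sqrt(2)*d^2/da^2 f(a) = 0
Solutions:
 f(a) = C1 + C2*erf(2^(3/4)*a/2)


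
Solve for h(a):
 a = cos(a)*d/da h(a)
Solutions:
 h(a) = C1 + Integral(a/cos(a), a)


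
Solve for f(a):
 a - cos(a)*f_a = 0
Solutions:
 f(a) = C1 + Integral(a/cos(a), a)


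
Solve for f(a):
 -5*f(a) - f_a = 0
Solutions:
 f(a) = C1*exp(-5*a)


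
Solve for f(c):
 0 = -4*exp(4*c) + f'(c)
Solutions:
 f(c) = C1 + exp(4*c)


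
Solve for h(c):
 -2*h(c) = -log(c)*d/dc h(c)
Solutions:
 h(c) = C1*exp(2*li(c))


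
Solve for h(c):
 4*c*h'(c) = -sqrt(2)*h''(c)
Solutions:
 h(c) = C1 + C2*erf(2^(1/4)*c)


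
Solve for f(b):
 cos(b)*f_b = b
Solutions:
 f(b) = C1 + Integral(b/cos(b), b)


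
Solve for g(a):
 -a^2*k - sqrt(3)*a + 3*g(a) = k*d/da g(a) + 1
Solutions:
 g(a) = C1*exp(3*a/k) + a^2*k/3 + 2*a*k^2/9 + sqrt(3)*a/3 + 2*k^3/27 + sqrt(3)*k/9 + 1/3


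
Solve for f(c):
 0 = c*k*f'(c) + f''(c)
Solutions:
 f(c) = Piecewise((-sqrt(2)*sqrt(pi)*C1*erf(sqrt(2)*c*sqrt(k)/2)/(2*sqrt(k)) - C2, (k > 0) | (k < 0)), (-C1*c - C2, True))


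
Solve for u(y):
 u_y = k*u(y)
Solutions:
 u(y) = C1*exp(k*y)


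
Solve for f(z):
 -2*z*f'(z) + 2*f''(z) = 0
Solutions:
 f(z) = C1 + C2*erfi(sqrt(2)*z/2)


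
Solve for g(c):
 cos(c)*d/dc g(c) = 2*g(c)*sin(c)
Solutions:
 g(c) = C1/cos(c)^2


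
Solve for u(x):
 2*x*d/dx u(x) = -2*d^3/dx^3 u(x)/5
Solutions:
 u(x) = C1 + Integral(C2*airyai(-5^(1/3)*x) + C3*airybi(-5^(1/3)*x), x)


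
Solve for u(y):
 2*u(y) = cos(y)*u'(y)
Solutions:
 u(y) = C1*(sin(y) + 1)/(sin(y) - 1)


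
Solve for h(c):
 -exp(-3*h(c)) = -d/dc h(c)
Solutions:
 h(c) = log(C1 + 3*c)/3
 h(c) = log((-3^(1/3) - 3^(5/6)*I)*(C1 + c)^(1/3)/2)
 h(c) = log((-3^(1/3) + 3^(5/6)*I)*(C1 + c)^(1/3)/2)


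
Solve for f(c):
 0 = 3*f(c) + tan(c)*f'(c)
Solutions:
 f(c) = C1/sin(c)^3


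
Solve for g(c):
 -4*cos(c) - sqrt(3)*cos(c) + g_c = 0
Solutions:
 g(c) = C1 + sqrt(3)*sin(c) + 4*sin(c)


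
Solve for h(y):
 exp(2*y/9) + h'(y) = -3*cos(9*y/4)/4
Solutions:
 h(y) = C1 - 9*exp(2*y/9)/2 - sin(9*y/4)/3


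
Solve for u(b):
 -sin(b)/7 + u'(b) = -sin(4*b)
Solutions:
 u(b) = C1 - cos(b)/7 + cos(4*b)/4


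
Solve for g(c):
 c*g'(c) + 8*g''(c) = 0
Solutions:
 g(c) = C1 + C2*erf(c/4)


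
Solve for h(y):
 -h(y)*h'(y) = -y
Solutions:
 h(y) = -sqrt(C1 + y^2)
 h(y) = sqrt(C1 + y^2)


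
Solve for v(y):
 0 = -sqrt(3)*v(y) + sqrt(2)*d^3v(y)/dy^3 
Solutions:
 v(y) = C3*exp(2^(5/6)*3^(1/6)*y/2) + (C1*sin(2^(5/6)*3^(2/3)*y/4) + C2*cos(2^(5/6)*3^(2/3)*y/4))*exp(-2^(5/6)*3^(1/6)*y/4)


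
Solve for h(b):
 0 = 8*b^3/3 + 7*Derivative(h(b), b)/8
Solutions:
 h(b) = C1 - 16*b^4/21


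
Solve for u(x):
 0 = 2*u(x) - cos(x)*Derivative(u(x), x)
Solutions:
 u(x) = C1*(sin(x) + 1)/(sin(x) - 1)


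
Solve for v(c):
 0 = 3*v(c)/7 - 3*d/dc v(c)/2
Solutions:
 v(c) = C1*exp(2*c/7)


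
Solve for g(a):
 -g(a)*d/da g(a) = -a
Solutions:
 g(a) = -sqrt(C1 + a^2)
 g(a) = sqrt(C1 + a^2)


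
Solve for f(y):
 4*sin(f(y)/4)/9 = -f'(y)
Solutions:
 4*y/9 + 2*log(cos(f(y)/4) - 1) - 2*log(cos(f(y)/4) + 1) = C1


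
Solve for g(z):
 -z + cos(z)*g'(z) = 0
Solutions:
 g(z) = C1 + Integral(z/cos(z), z)


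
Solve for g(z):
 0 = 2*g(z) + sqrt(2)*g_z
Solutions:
 g(z) = C1*exp(-sqrt(2)*z)


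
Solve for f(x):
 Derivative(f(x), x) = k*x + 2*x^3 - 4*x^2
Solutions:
 f(x) = C1 + k*x^2/2 + x^4/2 - 4*x^3/3


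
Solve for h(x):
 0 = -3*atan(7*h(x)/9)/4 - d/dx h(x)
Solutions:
 Integral(1/atan(7*_y/9), (_y, h(x))) = C1 - 3*x/4


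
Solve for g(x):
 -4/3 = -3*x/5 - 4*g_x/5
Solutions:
 g(x) = C1 - 3*x^2/8 + 5*x/3


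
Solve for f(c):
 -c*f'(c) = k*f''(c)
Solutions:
 f(c) = C1 + C2*sqrt(k)*erf(sqrt(2)*c*sqrt(1/k)/2)


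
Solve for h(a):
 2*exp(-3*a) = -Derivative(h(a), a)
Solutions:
 h(a) = C1 + 2*exp(-3*a)/3


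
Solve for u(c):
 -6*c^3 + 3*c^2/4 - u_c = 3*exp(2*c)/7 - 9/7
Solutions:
 u(c) = C1 - 3*c^4/2 + c^3/4 + 9*c/7 - 3*exp(2*c)/14


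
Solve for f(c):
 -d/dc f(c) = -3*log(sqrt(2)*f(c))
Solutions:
 -2*Integral(1/(2*log(_y) + log(2)), (_y, f(c)))/3 = C1 - c


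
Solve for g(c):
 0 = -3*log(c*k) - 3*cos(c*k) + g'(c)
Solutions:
 g(c) = C1 + 3*c*log(c*k) - 3*c + 3*Piecewise((sin(c*k)/k, Ne(k, 0)), (c, True))


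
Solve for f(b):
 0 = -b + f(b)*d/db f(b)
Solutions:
 f(b) = -sqrt(C1 + b^2)
 f(b) = sqrt(C1 + b^2)


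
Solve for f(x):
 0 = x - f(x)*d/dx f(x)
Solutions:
 f(x) = -sqrt(C1 + x^2)
 f(x) = sqrt(C1 + x^2)


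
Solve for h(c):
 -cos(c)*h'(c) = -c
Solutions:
 h(c) = C1 + Integral(c/cos(c), c)


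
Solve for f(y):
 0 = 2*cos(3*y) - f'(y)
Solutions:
 f(y) = C1 + 2*sin(3*y)/3


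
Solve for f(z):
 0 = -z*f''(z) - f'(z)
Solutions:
 f(z) = C1 + C2*log(z)


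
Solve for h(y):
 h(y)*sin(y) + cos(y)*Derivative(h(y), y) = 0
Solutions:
 h(y) = C1*cos(y)


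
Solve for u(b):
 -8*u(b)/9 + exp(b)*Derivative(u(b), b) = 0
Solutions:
 u(b) = C1*exp(-8*exp(-b)/9)


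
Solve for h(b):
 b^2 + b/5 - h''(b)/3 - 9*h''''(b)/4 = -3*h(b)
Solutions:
 h(b) = C1*exp(-sqrt(6)*b*sqrt(-1 + 2*sqrt(61))/9) + C2*exp(sqrt(6)*b*sqrt(-1 + 2*sqrt(61))/9) + C3*sin(sqrt(6)*b*sqrt(1 + 2*sqrt(61))/9) + C4*cos(sqrt(6)*b*sqrt(1 + 2*sqrt(61))/9) - b^2/3 - b/15 - 2/27


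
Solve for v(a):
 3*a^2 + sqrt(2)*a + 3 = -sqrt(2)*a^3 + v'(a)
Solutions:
 v(a) = C1 + sqrt(2)*a^4/4 + a^3 + sqrt(2)*a^2/2 + 3*a


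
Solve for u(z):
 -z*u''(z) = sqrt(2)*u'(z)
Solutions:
 u(z) = C1 + C2*z^(1 - sqrt(2))


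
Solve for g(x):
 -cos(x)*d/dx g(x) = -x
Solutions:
 g(x) = C1 + Integral(x/cos(x), x)


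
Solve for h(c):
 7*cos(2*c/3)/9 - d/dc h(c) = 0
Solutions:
 h(c) = C1 + 7*sin(2*c/3)/6


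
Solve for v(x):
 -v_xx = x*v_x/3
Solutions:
 v(x) = C1 + C2*erf(sqrt(6)*x/6)


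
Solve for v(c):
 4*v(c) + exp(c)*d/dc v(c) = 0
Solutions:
 v(c) = C1*exp(4*exp(-c))


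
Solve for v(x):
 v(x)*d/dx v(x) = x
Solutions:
 v(x) = -sqrt(C1 + x^2)
 v(x) = sqrt(C1 + x^2)


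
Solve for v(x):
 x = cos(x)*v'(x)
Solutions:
 v(x) = C1 + Integral(x/cos(x), x)


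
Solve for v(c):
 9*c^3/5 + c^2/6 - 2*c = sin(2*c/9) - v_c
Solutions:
 v(c) = C1 - 9*c^4/20 - c^3/18 + c^2 - 9*cos(2*c/9)/2


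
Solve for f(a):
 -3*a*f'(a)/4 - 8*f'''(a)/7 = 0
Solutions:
 f(a) = C1 + Integral(C2*airyai(-42^(1/3)*a/4) + C3*airybi(-42^(1/3)*a/4), a)


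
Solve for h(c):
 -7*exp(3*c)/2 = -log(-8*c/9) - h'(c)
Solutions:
 h(c) = C1 - c*log(-c) + c*(-3*log(2) + 1 + 2*log(3)) + 7*exp(3*c)/6


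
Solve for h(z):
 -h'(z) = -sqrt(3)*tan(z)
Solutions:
 h(z) = C1 - sqrt(3)*log(cos(z))


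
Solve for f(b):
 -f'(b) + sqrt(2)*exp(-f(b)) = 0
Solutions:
 f(b) = log(C1 + sqrt(2)*b)


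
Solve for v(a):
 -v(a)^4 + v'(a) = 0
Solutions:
 v(a) = (-1/(C1 + 3*a))^(1/3)
 v(a) = (-1/(C1 + a))^(1/3)*(-3^(2/3) - 3*3^(1/6)*I)/6
 v(a) = (-1/(C1 + a))^(1/3)*(-3^(2/3) + 3*3^(1/6)*I)/6


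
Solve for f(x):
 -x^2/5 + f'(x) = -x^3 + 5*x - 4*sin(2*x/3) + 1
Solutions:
 f(x) = C1 - x^4/4 + x^3/15 + 5*x^2/2 + x + 6*cos(2*x/3)


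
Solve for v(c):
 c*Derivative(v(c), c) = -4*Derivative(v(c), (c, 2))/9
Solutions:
 v(c) = C1 + C2*erf(3*sqrt(2)*c/4)


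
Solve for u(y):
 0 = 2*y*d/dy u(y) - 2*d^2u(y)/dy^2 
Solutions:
 u(y) = C1 + C2*erfi(sqrt(2)*y/2)


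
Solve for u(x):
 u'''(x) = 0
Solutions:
 u(x) = C1 + C2*x + C3*x^2


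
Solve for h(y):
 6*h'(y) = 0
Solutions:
 h(y) = C1


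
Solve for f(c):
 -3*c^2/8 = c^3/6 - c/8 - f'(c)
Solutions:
 f(c) = C1 + c^4/24 + c^3/8 - c^2/16


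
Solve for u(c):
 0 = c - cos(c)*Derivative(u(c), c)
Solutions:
 u(c) = C1 + Integral(c/cos(c), c)


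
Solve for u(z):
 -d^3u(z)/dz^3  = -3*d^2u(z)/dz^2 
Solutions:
 u(z) = C1 + C2*z + C3*exp(3*z)


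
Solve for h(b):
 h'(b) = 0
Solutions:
 h(b) = C1


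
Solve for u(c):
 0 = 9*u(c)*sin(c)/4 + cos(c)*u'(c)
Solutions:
 u(c) = C1*cos(c)^(9/4)


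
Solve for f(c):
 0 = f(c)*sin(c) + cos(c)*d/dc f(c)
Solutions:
 f(c) = C1*cos(c)


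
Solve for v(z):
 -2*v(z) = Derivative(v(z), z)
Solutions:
 v(z) = C1*exp(-2*z)


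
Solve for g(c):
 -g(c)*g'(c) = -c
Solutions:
 g(c) = -sqrt(C1 + c^2)
 g(c) = sqrt(C1 + c^2)


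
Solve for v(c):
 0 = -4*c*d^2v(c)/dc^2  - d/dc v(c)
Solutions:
 v(c) = C1 + C2*c^(3/4)


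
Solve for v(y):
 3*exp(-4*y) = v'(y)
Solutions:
 v(y) = C1 - 3*exp(-4*y)/4


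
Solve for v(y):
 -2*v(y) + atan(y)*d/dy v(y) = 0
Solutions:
 v(y) = C1*exp(2*Integral(1/atan(y), y))


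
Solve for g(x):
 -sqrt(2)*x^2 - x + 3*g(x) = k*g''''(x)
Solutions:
 g(x) = C1*exp(-3^(1/4)*x*(1/k)^(1/4)) + C2*exp(3^(1/4)*x*(1/k)^(1/4)) + C3*exp(-3^(1/4)*I*x*(1/k)^(1/4)) + C4*exp(3^(1/4)*I*x*(1/k)^(1/4)) + sqrt(2)*x^2/3 + x/3


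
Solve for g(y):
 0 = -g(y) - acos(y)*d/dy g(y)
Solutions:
 g(y) = C1*exp(-Integral(1/acos(y), y))


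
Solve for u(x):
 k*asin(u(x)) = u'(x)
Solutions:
 Integral(1/asin(_y), (_y, u(x))) = C1 + k*x


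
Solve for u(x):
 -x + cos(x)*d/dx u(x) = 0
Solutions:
 u(x) = C1 + Integral(x/cos(x), x)


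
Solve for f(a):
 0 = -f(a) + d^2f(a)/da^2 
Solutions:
 f(a) = C1*exp(-a) + C2*exp(a)


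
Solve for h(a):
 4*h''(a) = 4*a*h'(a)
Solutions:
 h(a) = C1 + C2*erfi(sqrt(2)*a/2)


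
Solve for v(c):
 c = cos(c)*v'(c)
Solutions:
 v(c) = C1 + Integral(c/cos(c), c)


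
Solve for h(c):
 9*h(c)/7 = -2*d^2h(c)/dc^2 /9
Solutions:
 h(c) = C1*sin(9*sqrt(14)*c/14) + C2*cos(9*sqrt(14)*c/14)


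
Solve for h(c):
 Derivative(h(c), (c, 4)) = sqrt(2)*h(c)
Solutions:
 h(c) = C1*exp(-2^(1/8)*c) + C2*exp(2^(1/8)*c) + C3*sin(2^(1/8)*c) + C4*cos(2^(1/8)*c)


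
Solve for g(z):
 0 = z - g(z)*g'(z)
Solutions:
 g(z) = -sqrt(C1 + z^2)
 g(z) = sqrt(C1 + z^2)


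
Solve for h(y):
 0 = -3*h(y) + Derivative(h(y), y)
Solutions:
 h(y) = C1*exp(3*y)


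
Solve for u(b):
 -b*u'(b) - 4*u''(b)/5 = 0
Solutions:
 u(b) = C1 + C2*erf(sqrt(10)*b/4)


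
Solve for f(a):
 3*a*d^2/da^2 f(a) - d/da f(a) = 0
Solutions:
 f(a) = C1 + C2*a^(4/3)


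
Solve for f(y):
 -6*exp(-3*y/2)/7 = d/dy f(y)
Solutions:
 f(y) = C1 + 4*exp(-3*y/2)/7


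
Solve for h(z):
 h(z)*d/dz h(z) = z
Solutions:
 h(z) = -sqrt(C1 + z^2)
 h(z) = sqrt(C1 + z^2)


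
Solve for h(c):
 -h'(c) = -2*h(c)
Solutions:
 h(c) = C1*exp(2*c)


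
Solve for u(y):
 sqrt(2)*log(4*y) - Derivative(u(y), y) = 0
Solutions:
 u(y) = C1 + sqrt(2)*y*log(y) - sqrt(2)*y + 2*sqrt(2)*y*log(2)


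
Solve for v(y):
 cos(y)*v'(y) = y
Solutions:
 v(y) = C1 + Integral(y/cos(y), y)


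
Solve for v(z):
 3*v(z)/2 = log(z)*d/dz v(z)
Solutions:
 v(z) = C1*exp(3*li(z)/2)


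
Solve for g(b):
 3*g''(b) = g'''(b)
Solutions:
 g(b) = C1 + C2*b + C3*exp(3*b)


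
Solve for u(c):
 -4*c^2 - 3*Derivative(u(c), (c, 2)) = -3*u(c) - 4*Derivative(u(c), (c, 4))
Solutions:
 u(c) = 4*c^2/3 + (C1*sin(sqrt(2)*3^(1/4)*c*sin(atan(sqrt(39)/3)/2)/2) + C2*cos(sqrt(2)*3^(1/4)*c*sin(atan(sqrt(39)/3)/2)/2))*exp(-sqrt(2)*3^(1/4)*c*cos(atan(sqrt(39)/3)/2)/2) + (C3*sin(sqrt(2)*3^(1/4)*c*sin(atan(sqrt(39)/3)/2)/2) + C4*cos(sqrt(2)*3^(1/4)*c*sin(atan(sqrt(39)/3)/2)/2))*exp(sqrt(2)*3^(1/4)*c*cos(atan(sqrt(39)/3)/2)/2) + 8/3


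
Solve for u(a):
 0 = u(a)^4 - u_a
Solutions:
 u(a) = (-1/(C1 + 3*a))^(1/3)
 u(a) = (-1/(C1 + a))^(1/3)*(-3^(2/3) - 3*3^(1/6)*I)/6
 u(a) = (-1/(C1 + a))^(1/3)*(-3^(2/3) + 3*3^(1/6)*I)/6


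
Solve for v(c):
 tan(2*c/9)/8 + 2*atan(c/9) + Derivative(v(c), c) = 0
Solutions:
 v(c) = C1 - 2*c*atan(c/9) + 9*log(c^2 + 81) + 9*log(cos(2*c/9))/16


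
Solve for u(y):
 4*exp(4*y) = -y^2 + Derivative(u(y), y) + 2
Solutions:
 u(y) = C1 + y^3/3 - 2*y + exp(4*y)


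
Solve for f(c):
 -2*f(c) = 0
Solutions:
 f(c) = 0


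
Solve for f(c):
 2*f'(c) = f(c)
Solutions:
 f(c) = C1*exp(c/2)


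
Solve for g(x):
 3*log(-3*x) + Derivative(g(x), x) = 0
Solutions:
 g(x) = C1 - 3*x*log(-x) + 3*x*(1 - log(3))


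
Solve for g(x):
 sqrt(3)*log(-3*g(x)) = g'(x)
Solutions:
 -sqrt(3)*Integral(1/(log(-_y) + log(3)), (_y, g(x)))/3 = C1 - x


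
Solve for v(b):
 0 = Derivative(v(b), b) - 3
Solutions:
 v(b) = C1 + 3*b


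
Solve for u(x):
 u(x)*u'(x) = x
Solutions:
 u(x) = -sqrt(C1 + x^2)
 u(x) = sqrt(C1 + x^2)


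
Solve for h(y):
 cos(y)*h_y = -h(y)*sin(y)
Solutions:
 h(y) = C1*cos(y)


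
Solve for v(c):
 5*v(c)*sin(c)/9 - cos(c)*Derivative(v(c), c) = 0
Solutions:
 v(c) = C1/cos(c)^(5/9)


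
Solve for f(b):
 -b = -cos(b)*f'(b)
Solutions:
 f(b) = C1 + Integral(b/cos(b), b)


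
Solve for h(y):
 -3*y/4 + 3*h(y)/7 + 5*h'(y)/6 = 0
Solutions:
 h(y) = C1*exp(-18*y/35) + 7*y/4 - 245/72


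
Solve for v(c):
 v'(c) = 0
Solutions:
 v(c) = C1


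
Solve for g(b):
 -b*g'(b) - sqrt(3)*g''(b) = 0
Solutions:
 g(b) = C1 + C2*erf(sqrt(2)*3^(3/4)*b/6)


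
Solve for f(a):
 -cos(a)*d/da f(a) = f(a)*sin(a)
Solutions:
 f(a) = C1*cos(a)


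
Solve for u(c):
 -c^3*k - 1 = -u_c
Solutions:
 u(c) = C1 + c^4*k/4 + c


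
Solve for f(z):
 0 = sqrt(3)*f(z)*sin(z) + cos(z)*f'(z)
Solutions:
 f(z) = C1*cos(z)^(sqrt(3))


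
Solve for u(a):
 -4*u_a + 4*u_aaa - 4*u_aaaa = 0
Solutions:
 u(a) = C1 + C2*exp(a*(2*2^(1/3)/(3*sqrt(69) + 25)^(1/3) + 4 + 2^(2/3)*(3*sqrt(69) + 25)^(1/3))/12)*sin(2^(1/3)*sqrt(3)*a*(-2^(1/3)*(3*sqrt(69) + 25)^(1/3) + 2/(3*sqrt(69) + 25)^(1/3))/12) + C3*exp(a*(2*2^(1/3)/(3*sqrt(69) + 25)^(1/3) + 4 + 2^(2/3)*(3*sqrt(69) + 25)^(1/3))/12)*cos(2^(1/3)*sqrt(3)*a*(-2^(1/3)*(3*sqrt(69) + 25)^(1/3) + 2/(3*sqrt(69) + 25)^(1/3))/12) + C4*exp(a*(-2^(2/3)*(3*sqrt(69) + 25)^(1/3) - 2*2^(1/3)/(3*sqrt(69) + 25)^(1/3) + 2)/6)


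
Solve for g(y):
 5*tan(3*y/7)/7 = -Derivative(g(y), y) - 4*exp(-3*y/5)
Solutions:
 g(y) = C1 - 5*log(tan(3*y/7)^2 + 1)/6 + 20*exp(-3*y/5)/3


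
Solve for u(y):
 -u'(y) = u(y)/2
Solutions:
 u(y) = C1*exp(-y/2)


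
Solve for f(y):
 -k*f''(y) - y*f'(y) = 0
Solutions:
 f(y) = C1 + C2*sqrt(k)*erf(sqrt(2)*y*sqrt(1/k)/2)


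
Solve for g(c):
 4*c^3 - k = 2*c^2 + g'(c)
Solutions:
 g(c) = C1 + c^4 - 2*c^3/3 - c*k


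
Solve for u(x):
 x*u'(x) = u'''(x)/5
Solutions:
 u(x) = C1 + Integral(C2*airyai(5^(1/3)*x) + C3*airybi(5^(1/3)*x), x)


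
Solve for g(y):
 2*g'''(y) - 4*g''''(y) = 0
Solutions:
 g(y) = C1 + C2*y + C3*y^2 + C4*exp(y/2)


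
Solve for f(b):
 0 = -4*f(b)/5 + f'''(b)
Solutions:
 f(b) = C3*exp(10^(2/3)*b/5) + (C1*sin(10^(2/3)*sqrt(3)*b/10) + C2*cos(10^(2/3)*sqrt(3)*b/10))*exp(-10^(2/3)*b/10)


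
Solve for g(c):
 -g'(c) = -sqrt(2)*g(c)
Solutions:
 g(c) = C1*exp(sqrt(2)*c)


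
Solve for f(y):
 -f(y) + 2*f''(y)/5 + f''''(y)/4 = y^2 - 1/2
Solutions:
 f(y) = C1*exp(-sqrt(10)*y*sqrt(-2 + sqrt(29))/5) + C2*exp(sqrt(10)*y*sqrt(-2 + sqrt(29))/5) + C3*sin(sqrt(10)*y*sqrt(2 + sqrt(29))/5) + C4*cos(sqrt(10)*y*sqrt(2 + sqrt(29))/5) - y^2 - 3/10


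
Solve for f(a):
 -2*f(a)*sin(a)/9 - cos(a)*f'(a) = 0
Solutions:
 f(a) = C1*cos(a)^(2/9)


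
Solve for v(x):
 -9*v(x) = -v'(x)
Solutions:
 v(x) = C1*exp(9*x)


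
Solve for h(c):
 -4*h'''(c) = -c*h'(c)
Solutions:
 h(c) = C1 + Integral(C2*airyai(2^(1/3)*c/2) + C3*airybi(2^(1/3)*c/2), c)


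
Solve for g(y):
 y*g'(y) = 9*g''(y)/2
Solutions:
 g(y) = C1 + C2*erfi(y/3)


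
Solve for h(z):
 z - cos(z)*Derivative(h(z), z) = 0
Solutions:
 h(z) = C1 + Integral(z/cos(z), z)


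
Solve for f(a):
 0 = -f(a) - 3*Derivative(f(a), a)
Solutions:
 f(a) = C1*exp(-a/3)


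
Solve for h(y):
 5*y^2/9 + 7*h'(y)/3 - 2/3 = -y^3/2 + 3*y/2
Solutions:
 h(y) = C1 - 3*y^4/56 - 5*y^3/63 + 9*y^2/28 + 2*y/7


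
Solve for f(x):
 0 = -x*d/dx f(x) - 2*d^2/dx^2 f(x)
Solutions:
 f(x) = C1 + C2*erf(x/2)


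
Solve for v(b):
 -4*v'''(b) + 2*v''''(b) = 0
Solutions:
 v(b) = C1 + C2*b + C3*b^2 + C4*exp(2*b)


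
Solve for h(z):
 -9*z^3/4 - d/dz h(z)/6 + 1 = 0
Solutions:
 h(z) = C1 - 27*z^4/8 + 6*z


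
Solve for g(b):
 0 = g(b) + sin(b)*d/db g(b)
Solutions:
 g(b) = C1*sqrt(cos(b) + 1)/sqrt(cos(b) - 1)


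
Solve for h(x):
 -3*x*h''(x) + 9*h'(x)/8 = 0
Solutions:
 h(x) = C1 + C2*x^(11/8)


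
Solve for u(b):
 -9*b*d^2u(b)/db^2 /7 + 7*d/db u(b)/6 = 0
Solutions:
 u(b) = C1 + C2*b^(103/54)


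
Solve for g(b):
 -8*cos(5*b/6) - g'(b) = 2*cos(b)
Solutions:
 g(b) = C1 - 48*sin(5*b/6)/5 - 2*sin(b)


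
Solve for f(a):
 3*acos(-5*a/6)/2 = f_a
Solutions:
 f(a) = C1 + 3*a*acos(-5*a/6)/2 + 3*sqrt(36 - 25*a^2)/10


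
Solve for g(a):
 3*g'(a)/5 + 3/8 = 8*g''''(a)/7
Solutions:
 g(a) = C1 + C4*exp(21^(1/3)*5^(2/3)*a/10) - 5*a/8 + (C2*sin(3^(5/6)*5^(2/3)*7^(1/3)*a/20) + C3*cos(3^(5/6)*5^(2/3)*7^(1/3)*a/20))*exp(-21^(1/3)*5^(2/3)*a/20)


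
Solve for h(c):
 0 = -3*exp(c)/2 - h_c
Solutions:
 h(c) = C1 - 3*exp(c)/2


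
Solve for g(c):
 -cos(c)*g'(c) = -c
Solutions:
 g(c) = C1 + Integral(c/cos(c), c)


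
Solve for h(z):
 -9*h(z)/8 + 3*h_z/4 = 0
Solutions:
 h(z) = C1*exp(3*z/2)


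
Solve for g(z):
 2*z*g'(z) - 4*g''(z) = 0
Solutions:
 g(z) = C1 + C2*erfi(z/2)


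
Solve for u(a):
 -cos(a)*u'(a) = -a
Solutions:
 u(a) = C1 + Integral(a/cos(a), a)


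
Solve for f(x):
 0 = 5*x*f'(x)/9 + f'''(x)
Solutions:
 f(x) = C1 + Integral(C2*airyai(-15^(1/3)*x/3) + C3*airybi(-15^(1/3)*x/3), x)


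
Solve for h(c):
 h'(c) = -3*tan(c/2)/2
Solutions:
 h(c) = C1 + 3*log(cos(c/2))


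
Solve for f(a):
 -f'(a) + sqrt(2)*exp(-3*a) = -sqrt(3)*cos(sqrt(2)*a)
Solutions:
 f(a) = C1 + sqrt(6)*sin(sqrt(2)*a)/2 - sqrt(2)*exp(-3*a)/3


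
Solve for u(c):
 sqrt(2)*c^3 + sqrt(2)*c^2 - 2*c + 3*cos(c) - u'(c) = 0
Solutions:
 u(c) = C1 + sqrt(2)*c^4/4 + sqrt(2)*c^3/3 - c^2 + 3*sin(c)


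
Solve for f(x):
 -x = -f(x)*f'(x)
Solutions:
 f(x) = -sqrt(C1 + x^2)
 f(x) = sqrt(C1 + x^2)


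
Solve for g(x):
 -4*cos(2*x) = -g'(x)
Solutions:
 g(x) = C1 + 2*sin(2*x)


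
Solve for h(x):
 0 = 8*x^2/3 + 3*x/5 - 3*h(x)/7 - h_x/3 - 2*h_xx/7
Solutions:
 h(x) = 56*x^2/9 - 3353*x/405 + (C1*sin(sqrt(167)*x/12) + C2*cos(sqrt(167)*x/12))*exp(-7*x/12) - 6769/3645


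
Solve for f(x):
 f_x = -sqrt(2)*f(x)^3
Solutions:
 f(x) = -sqrt(2)*sqrt(-1/(C1 - sqrt(2)*x))/2
 f(x) = sqrt(2)*sqrt(-1/(C1 - sqrt(2)*x))/2


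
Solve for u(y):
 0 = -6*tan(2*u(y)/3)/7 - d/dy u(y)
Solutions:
 u(y) = -3*asin(C1*exp(-4*y/7))/2 + 3*pi/2
 u(y) = 3*asin(C1*exp(-4*y/7))/2


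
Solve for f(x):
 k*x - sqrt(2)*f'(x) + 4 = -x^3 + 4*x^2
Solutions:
 f(x) = C1 + sqrt(2)*k*x^2/4 + sqrt(2)*x^4/8 - 2*sqrt(2)*x^3/3 + 2*sqrt(2)*x


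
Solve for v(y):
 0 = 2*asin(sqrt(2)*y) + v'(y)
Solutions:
 v(y) = C1 - 2*y*asin(sqrt(2)*y) - sqrt(2)*sqrt(1 - 2*y^2)


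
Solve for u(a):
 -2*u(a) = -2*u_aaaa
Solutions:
 u(a) = C1*exp(-a) + C2*exp(a) + C3*sin(a) + C4*cos(a)


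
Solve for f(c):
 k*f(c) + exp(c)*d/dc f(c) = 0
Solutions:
 f(c) = C1*exp(k*exp(-c))


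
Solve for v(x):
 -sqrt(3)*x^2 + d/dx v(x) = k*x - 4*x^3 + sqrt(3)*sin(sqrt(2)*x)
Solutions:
 v(x) = C1 + k*x^2/2 - x^4 + sqrt(3)*x^3/3 - sqrt(6)*cos(sqrt(2)*x)/2


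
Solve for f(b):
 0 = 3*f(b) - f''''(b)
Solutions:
 f(b) = C1*exp(-3^(1/4)*b) + C2*exp(3^(1/4)*b) + C3*sin(3^(1/4)*b) + C4*cos(3^(1/4)*b)


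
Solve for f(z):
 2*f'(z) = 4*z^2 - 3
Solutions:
 f(z) = C1 + 2*z^3/3 - 3*z/2


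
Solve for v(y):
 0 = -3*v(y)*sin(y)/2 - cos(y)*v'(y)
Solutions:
 v(y) = C1*cos(y)^(3/2)


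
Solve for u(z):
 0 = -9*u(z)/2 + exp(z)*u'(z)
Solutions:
 u(z) = C1*exp(-9*exp(-z)/2)


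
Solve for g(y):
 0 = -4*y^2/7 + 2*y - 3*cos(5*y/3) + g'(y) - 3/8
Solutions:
 g(y) = C1 + 4*y^3/21 - y^2 + 3*y/8 + 9*sin(5*y/3)/5


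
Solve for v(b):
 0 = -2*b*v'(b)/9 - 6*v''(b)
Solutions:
 v(b) = C1 + C2*erf(sqrt(6)*b/18)


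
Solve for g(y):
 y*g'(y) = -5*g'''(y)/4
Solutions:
 g(y) = C1 + Integral(C2*airyai(-10^(2/3)*y/5) + C3*airybi(-10^(2/3)*y/5), y)


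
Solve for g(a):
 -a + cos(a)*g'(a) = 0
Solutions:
 g(a) = C1 + Integral(a/cos(a), a)


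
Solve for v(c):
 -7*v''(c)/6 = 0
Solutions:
 v(c) = C1 + C2*c


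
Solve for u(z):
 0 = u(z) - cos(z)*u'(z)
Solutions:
 u(z) = C1*sqrt(sin(z) + 1)/sqrt(sin(z) - 1)


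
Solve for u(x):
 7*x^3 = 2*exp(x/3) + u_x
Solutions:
 u(x) = C1 + 7*x^4/4 - 6*exp(x/3)


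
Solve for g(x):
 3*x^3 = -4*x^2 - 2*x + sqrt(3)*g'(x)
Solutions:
 g(x) = C1 + sqrt(3)*x^4/4 + 4*sqrt(3)*x^3/9 + sqrt(3)*x^2/3


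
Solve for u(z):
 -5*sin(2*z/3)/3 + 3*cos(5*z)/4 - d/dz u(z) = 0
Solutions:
 u(z) = C1 + 3*sin(5*z)/20 + 5*cos(2*z/3)/2


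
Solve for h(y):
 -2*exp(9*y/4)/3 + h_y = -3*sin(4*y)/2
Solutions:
 h(y) = C1 + 8*exp(9*y/4)/27 + 3*cos(4*y)/8


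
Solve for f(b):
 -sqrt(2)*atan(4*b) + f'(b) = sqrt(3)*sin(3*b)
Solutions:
 f(b) = C1 + sqrt(2)*(b*atan(4*b) - log(16*b^2 + 1)/8) - sqrt(3)*cos(3*b)/3


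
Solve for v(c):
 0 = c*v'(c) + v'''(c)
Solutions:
 v(c) = C1 + Integral(C2*airyai(-c) + C3*airybi(-c), c)


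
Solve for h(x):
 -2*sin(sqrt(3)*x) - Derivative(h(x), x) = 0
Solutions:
 h(x) = C1 + 2*sqrt(3)*cos(sqrt(3)*x)/3


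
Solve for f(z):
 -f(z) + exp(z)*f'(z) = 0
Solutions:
 f(z) = C1*exp(-exp(-z))


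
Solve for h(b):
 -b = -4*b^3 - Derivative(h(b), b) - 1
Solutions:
 h(b) = C1 - b^4 + b^2/2 - b


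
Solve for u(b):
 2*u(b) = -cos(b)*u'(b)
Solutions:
 u(b) = C1*(sin(b) - 1)/(sin(b) + 1)


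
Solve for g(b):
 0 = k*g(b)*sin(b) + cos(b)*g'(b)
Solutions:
 g(b) = C1*exp(k*log(cos(b)))


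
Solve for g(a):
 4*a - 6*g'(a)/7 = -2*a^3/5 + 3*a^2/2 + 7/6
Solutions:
 g(a) = C1 + 7*a^4/60 - 7*a^3/12 + 7*a^2/3 - 49*a/36


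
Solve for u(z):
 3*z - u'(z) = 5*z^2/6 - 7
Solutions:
 u(z) = C1 - 5*z^3/18 + 3*z^2/2 + 7*z


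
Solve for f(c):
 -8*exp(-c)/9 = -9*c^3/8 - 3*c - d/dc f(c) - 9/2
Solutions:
 f(c) = C1 - 9*c^4/32 - 3*c^2/2 - 9*c/2 - 8*exp(-c)/9


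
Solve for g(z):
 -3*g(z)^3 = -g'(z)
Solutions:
 g(z) = -sqrt(2)*sqrt(-1/(C1 + 3*z))/2
 g(z) = sqrt(2)*sqrt(-1/(C1 + 3*z))/2


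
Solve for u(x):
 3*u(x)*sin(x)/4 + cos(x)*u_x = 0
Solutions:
 u(x) = C1*cos(x)^(3/4)


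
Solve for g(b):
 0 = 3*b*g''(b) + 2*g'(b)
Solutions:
 g(b) = C1 + C2*b^(1/3)


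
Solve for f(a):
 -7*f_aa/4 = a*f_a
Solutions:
 f(a) = C1 + C2*erf(sqrt(14)*a/7)


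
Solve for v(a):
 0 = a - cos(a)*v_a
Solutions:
 v(a) = C1 + Integral(a/cos(a), a)


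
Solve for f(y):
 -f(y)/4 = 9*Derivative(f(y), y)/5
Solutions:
 f(y) = C1*exp(-5*y/36)


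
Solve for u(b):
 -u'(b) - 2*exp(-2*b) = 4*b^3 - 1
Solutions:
 u(b) = C1 - b^4 + b + exp(-2*b)


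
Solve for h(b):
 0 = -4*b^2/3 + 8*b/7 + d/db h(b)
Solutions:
 h(b) = C1 + 4*b^3/9 - 4*b^2/7


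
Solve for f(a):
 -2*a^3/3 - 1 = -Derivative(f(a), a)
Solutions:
 f(a) = C1 + a^4/6 + a


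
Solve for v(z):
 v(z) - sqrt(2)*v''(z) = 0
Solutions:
 v(z) = C1*exp(-2^(3/4)*z/2) + C2*exp(2^(3/4)*z/2)


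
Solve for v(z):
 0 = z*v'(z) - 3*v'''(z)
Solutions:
 v(z) = C1 + Integral(C2*airyai(3^(2/3)*z/3) + C3*airybi(3^(2/3)*z/3), z)


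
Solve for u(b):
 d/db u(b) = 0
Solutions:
 u(b) = C1


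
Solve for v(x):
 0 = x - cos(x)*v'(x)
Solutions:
 v(x) = C1 + Integral(x/cos(x), x)


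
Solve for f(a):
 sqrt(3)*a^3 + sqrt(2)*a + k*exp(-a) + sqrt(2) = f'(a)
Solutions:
 f(a) = C1 + sqrt(3)*a^4/4 + sqrt(2)*a^2/2 + sqrt(2)*a - k*exp(-a)


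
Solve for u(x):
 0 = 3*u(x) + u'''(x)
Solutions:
 u(x) = C3*exp(-3^(1/3)*x) + (C1*sin(3^(5/6)*x/2) + C2*cos(3^(5/6)*x/2))*exp(3^(1/3)*x/2)


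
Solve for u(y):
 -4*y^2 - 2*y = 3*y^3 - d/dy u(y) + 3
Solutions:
 u(y) = C1 + 3*y^4/4 + 4*y^3/3 + y^2 + 3*y


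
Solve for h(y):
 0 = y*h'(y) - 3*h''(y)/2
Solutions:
 h(y) = C1 + C2*erfi(sqrt(3)*y/3)


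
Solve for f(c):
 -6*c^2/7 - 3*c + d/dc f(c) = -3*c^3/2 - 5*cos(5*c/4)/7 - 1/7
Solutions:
 f(c) = C1 - 3*c^4/8 + 2*c^3/7 + 3*c^2/2 - c/7 - 4*sin(5*c/4)/7


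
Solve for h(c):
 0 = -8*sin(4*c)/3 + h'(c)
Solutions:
 h(c) = C1 - 2*cos(4*c)/3


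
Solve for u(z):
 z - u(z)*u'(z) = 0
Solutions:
 u(z) = -sqrt(C1 + z^2)
 u(z) = sqrt(C1 + z^2)


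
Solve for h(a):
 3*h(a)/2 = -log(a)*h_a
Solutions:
 h(a) = C1*exp(-3*li(a)/2)


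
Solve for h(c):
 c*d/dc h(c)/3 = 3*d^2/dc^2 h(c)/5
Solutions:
 h(c) = C1 + C2*erfi(sqrt(10)*c/6)


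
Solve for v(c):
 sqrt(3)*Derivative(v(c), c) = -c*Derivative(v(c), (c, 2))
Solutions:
 v(c) = C1 + C2*c^(1 - sqrt(3))


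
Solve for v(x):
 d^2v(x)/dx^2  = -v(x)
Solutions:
 v(x) = C1*sin(x) + C2*cos(x)


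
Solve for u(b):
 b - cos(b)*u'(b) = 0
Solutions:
 u(b) = C1 + Integral(b/cos(b), b)


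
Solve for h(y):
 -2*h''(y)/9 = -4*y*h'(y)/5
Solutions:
 h(y) = C1 + C2*erfi(3*sqrt(5)*y/5)


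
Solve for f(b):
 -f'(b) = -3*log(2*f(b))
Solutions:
 -Integral(1/(log(_y) + log(2)), (_y, f(b)))/3 = C1 - b


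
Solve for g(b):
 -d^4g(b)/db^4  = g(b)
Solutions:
 g(b) = (C1*sin(sqrt(2)*b/2) + C2*cos(sqrt(2)*b/2))*exp(-sqrt(2)*b/2) + (C3*sin(sqrt(2)*b/2) + C4*cos(sqrt(2)*b/2))*exp(sqrt(2)*b/2)


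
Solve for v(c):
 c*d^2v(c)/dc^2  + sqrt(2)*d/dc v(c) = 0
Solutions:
 v(c) = C1 + C2*c^(1 - sqrt(2))
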